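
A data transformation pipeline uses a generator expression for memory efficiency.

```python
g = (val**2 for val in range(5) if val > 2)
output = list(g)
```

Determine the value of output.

Step 1: For range(5), keep val > 2, then square:
  val=0: 0 <= 2, excluded
  val=1: 1 <= 2, excluded
  val=2: 2 <= 2, excluded
  val=3: 3 > 2, yield 3**2 = 9
  val=4: 4 > 2, yield 4**2 = 16
Therefore output = [9, 16].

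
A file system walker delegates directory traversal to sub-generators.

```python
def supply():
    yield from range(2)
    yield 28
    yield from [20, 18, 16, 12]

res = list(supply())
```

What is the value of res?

Step 1: Trace yields in order:
  yield 0
  yield 1
  yield 28
  yield 20
  yield 18
  yield 16
  yield 12
Therefore res = [0, 1, 28, 20, 18, 16, 12].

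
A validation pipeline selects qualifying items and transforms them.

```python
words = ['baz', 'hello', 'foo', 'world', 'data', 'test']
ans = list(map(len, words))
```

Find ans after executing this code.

Step 1: Map len() to each word:
  'baz' -> 3
  'hello' -> 5
  'foo' -> 3
  'world' -> 5
  'data' -> 4
  'test' -> 4
Therefore ans = [3, 5, 3, 5, 4, 4].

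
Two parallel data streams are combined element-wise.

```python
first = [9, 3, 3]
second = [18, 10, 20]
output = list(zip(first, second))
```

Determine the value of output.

Step 1: zip pairs elements at same index:
  Index 0: (9, 18)
  Index 1: (3, 10)
  Index 2: (3, 20)
Therefore output = [(9, 18), (3, 10), (3, 20)].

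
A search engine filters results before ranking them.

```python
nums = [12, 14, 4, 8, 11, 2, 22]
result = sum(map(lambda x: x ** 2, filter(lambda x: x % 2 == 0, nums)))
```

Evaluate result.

Step 1: Filter even numbers from [12, 14, 4, 8, 11, 2, 22]: [12, 14, 4, 8, 2, 22]
Step 2: Square each: [144, 196, 16, 64, 4, 484]
Step 3: Sum = 908.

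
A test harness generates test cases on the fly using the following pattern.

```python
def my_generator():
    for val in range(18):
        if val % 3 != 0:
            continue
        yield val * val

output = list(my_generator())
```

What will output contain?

Step 1: Only yield val**2 when val is divisible by 3:
  val=0: 0 % 3 == 0, yield 0**2 = 0
  val=3: 3 % 3 == 0, yield 3**2 = 9
  val=6: 6 % 3 == 0, yield 6**2 = 36
  val=9: 9 % 3 == 0, yield 9**2 = 81
  val=12: 12 % 3 == 0, yield 12**2 = 144
  val=15: 15 % 3 == 0, yield 15**2 = 225
Therefore output = [0, 9, 36, 81, 144, 225].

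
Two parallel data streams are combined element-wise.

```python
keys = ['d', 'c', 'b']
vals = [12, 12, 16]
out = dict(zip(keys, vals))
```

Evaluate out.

Step 1: zip pairs keys with values:
  'd' -> 12
  'c' -> 12
  'b' -> 16
Therefore out = {'d': 12, 'c': 12, 'b': 16}.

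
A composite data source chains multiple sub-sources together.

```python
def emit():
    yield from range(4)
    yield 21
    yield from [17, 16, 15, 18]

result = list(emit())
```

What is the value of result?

Step 1: Trace yields in order:
  yield 0
  yield 1
  yield 2
  yield 3
  yield 21
  yield 17
  yield 16
  yield 15
  yield 18
Therefore result = [0, 1, 2, 3, 21, 17, 16, 15, 18].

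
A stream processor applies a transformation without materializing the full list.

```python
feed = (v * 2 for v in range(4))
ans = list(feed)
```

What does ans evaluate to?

Step 1: For each v in range(4), compute v*2:
  v=0: 0*2 = 0
  v=1: 1*2 = 2
  v=2: 2*2 = 4
  v=3: 3*2 = 6
Therefore ans = [0, 2, 4, 6].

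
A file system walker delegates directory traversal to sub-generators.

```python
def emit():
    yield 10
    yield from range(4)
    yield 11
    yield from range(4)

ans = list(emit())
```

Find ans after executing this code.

Step 1: Trace yields in order:
  yield 10
  yield 0
  yield 1
  yield 2
  yield 3
  yield 11
  yield 0
  yield 1
  yield 2
  yield 3
Therefore ans = [10, 0, 1, 2, 3, 11, 0, 1, 2, 3].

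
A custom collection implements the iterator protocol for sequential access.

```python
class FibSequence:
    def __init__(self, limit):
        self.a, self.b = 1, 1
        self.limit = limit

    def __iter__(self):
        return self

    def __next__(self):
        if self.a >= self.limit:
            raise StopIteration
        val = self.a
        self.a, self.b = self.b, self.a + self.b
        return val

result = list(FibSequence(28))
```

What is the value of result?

Step 1: Fibonacci-like sequence (a=1, b=1) until >= 28:
  Yield 1, then a,b = 1,2
  Yield 1, then a,b = 2,3
  Yield 2, then a,b = 3,5
  Yield 3, then a,b = 5,8
  Yield 5, then a,b = 8,13
  Yield 8, then a,b = 13,21
  Yield 13, then a,b = 21,34
  Yield 21, then a,b = 34,55
Step 2: 34 >= 28, stop.
Therefore result = [1, 1, 2, 3, 5, 8, 13, 21].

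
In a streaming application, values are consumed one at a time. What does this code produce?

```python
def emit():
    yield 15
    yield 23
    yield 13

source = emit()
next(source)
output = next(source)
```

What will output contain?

Step 1: emit() creates a generator.
Step 2: next(source) yields 15 (consumed and discarded).
Step 3: next(source) yields 23, assigned to output.
Therefore output = 23.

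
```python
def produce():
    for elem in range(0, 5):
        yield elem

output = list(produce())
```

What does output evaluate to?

Step 1: The generator yields each value from range(0, 5).
Step 2: list() consumes all yields: [0, 1, 2, 3, 4].
Therefore output = [0, 1, 2, 3, 4].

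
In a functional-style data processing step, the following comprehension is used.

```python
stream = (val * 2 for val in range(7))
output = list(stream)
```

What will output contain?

Step 1: For each val in range(7), compute val*2:
  val=0: 0*2 = 0
  val=1: 1*2 = 2
  val=2: 2*2 = 4
  val=3: 3*2 = 6
  val=4: 4*2 = 8
  val=5: 5*2 = 10
  val=6: 6*2 = 12
Therefore output = [0, 2, 4, 6, 8, 10, 12].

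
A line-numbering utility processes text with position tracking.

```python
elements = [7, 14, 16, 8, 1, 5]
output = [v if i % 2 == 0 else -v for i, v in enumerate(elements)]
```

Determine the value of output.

Step 1: For each (i, v), keep v if i is even, negate if odd:
  i=0 (even): keep 7
  i=1 (odd): negate to -14
  i=2 (even): keep 16
  i=3 (odd): negate to -8
  i=4 (even): keep 1
  i=5 (odd): negate to -5
Therefore output = [7, -14, 16, -8, 1, -5].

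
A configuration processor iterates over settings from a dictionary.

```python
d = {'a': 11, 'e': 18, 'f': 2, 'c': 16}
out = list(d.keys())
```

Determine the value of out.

Step 1: d.keys() returns the dictionary keys in insertion order.
Therefore out = ['a', 'e', 'f', 'c'].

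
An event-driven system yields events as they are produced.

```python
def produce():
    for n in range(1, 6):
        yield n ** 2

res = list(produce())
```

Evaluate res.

Step 1: For each n in range(1, 6), yield n**2:
  n=1: yield 1**2 = 1
  n=2: yield 2**2 = 4
  n=3: yield 3**2 = 9
  n=4: yield 4**2 = 16
  n=5: yield 5**2 = 25
Therefore res = [1, 4, 9, 16, 25].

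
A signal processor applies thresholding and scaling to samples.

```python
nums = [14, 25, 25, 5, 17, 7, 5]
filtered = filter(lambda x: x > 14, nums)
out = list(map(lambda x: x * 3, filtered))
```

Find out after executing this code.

Step 1: Filter nums for elements > 14:
  14: removed
  25: kept
  25: kept
  5: removed
  17: kept
  7: removed
  5: removed
Step 2: Map x * 3 on filtered [25, 25, 17]:
  25 -> 75
  25 -> 75
  17 -> 51
Therefore out = [75, 75, 51].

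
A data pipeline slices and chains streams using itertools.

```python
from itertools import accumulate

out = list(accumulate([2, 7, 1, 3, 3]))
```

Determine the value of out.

Step 1: accumulate computes running sums:
  + 2 = 2
  + 7 = 9
  + 1 = 10
  + 3 = 13
  + 3 = 16
Therefore out = [2, 9, 10, 13, 16].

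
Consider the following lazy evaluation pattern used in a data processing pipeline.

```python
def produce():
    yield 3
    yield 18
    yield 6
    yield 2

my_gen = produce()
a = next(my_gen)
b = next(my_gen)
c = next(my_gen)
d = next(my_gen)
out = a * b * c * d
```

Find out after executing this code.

Step 1: Create generator and consume all values:
  a = next(my_gen) = 3
  b = next(my_gen) = 18
  c = next(my_gen) = 6
  d = next(my_gen) = 2
Step 2: out = 3 * 18 * 6 * 2 = 648.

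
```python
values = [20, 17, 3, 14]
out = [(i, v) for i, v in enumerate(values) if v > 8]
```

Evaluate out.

Step 1: Filter enumerate([20, 17, 3, 14]) keeping v > 8:
  (0, 20): 20 > 8, included
  (1, 17): 17 > 8, included
  (2, 3): 3 <= 8, excluded
  (3, 14): 14 > 8, included
Therefore out = [(0, 20), (1, 17), (3, 14)].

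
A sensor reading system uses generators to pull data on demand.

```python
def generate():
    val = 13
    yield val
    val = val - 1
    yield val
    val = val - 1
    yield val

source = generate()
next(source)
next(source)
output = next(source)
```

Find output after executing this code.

Step 1: Trace through generator execution:
  Yield 1: val starts at 13, yield 13
  Yield 2: val = 13 - 1 = 12, yield 12
  Yield 3: val = 12 - 1 = 11, yield 11
Step 2: First next() gets 13, second next() gets the second value, third next() yields 11.
Therefore output = 11.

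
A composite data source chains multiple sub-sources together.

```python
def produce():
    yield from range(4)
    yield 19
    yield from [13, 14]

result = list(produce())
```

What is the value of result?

Step 1: Trace yields in order:
  yield 0
  yield 1
  yield 2
  yield 3
  yield 19
  yield 13
  yield 14
Therefore result = [0, 1, 2, 3, 19, 13, 14].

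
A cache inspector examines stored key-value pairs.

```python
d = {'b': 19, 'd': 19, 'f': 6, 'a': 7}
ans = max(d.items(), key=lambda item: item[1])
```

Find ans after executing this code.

Step 1: Find item with maximum value:
  ('b', 19)
  ('d', 19)
  ('f', 6)
  ('a', 7)
Step 2: Maximum value is 19 at key 'b'.
Therefore ans = ('b', 19).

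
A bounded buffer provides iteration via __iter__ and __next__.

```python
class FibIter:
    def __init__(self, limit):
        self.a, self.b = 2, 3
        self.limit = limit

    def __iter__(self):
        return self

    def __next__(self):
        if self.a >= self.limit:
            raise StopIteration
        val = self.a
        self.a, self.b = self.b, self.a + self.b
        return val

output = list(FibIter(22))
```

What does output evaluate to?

Step 1: Fibonacci-like sequence (a=2, b=3) until >= 22:
  Yield 2, then a,b = 3,5
  Yield 3, then a,b = 5,8
  Yield 5, then a,b = 8,13
  Yield 8, then a,b = 13,21
  Yield 13, then a,b = 21,34
  Yield 21, then a,b = 34,55
Step 2: 34 >= 22, stop.
Therefore output = [2, 3, 5, 8, 13, 21].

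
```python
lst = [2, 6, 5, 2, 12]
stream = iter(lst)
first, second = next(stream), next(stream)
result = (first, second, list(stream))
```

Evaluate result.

Step 1: Create iterator over [2, 6, 5, 2, 12].
Step 2: first = 2, second = 6.
Step 3: Remaining elements: [5, 2, 12].
Therefore result = (2, 6, [5, 2, 12]).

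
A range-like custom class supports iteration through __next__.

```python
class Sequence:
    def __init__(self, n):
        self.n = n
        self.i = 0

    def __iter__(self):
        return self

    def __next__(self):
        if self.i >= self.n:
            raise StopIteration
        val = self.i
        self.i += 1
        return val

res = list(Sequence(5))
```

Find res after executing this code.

Step 1: Sequence(5) creates an iterator counting 0 to 4.
Step 2: list() consumes all values: [0, 1, 2, 3, 4].
Therefore res = [0, 1, 2, 3, 4].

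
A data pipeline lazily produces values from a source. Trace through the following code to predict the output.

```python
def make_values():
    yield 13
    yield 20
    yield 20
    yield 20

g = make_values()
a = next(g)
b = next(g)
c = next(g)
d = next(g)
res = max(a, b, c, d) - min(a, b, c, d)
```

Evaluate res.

Step 1: Create generator and consume all values:
  a = next(g) = 13
  b = next(g) = 20
  c = next(g) = 20
  d = next(g) = 20
Step 2: max = 20, min = 13, res = 20 - 13 = 7.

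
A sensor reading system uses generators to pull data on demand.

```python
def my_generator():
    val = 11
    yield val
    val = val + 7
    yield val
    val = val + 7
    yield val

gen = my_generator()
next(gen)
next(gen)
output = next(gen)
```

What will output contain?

Step 1: Trace through generator execution:
  Yield 1: val starts at 11, yield 11
  Yield 2: val = 11 + 7 = 18, yield 18
  Yield 3: val = 18 + 7 = 25, yield 25
Step 2: First next() gets 11, second next() gets the second value, third next() yields 25.
Therefore output = 25.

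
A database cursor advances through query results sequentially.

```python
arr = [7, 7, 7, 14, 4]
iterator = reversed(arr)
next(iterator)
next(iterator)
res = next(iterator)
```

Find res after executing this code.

Step 1: reversed([7, 7, 7, 14, 4]) gives iterator: [4, 14, 7, 7, 7].
Step 2: First next() = 4, second next() = 14.
Step 3: Third next() = 7.
Therefore res = 7.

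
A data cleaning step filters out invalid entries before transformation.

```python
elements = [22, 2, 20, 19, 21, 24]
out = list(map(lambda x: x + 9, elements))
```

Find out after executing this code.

Step 1: Apply lambda x: x + 9 to each element:
  22 -> 31
  2 -> 11
  20 -> 29
  19 -> 28
  21 -> 30
  24 -> 33
Therefore out = [31, 11, 29, 28, 30, 33].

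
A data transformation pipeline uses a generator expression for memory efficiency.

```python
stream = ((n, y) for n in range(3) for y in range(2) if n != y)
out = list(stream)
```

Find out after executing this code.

Step 1: Nested generator over range(3) x range(2) where n != y:
  (0, 0): excluded (n == y)
  (0, 1): included
  (1, 0): included
  (1, 1): excluded (n == y)
  (2, 0): included
  (2, 1): included
Therefore out = [(0, 1), (1, 0), (2, 0), (2, 1)].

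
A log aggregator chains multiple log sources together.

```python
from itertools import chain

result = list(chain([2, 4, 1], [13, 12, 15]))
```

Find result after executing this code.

Step 1: chain() concatenates iterables: [2, 4, 1] + [13, 12, 15].
Therefore result = [2, 4, 1, 13, 12, 15].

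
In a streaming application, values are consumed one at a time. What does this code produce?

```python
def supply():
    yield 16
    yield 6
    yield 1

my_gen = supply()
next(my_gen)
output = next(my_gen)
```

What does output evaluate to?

Step 1: supply() creates a generator.
Step 2: next(my_gen) yields 16 (consumed and discarded).
Step 3: next(my_gen) yields 6, assigned to output.
Therefore output = 6.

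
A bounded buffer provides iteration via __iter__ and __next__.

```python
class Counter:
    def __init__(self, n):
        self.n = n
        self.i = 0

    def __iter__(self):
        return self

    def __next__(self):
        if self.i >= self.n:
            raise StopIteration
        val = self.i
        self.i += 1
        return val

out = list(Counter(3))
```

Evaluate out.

Step 1: Counter(3) creates an iterator counting 0 to 2.
Step 2: list() consumes all values: [0, 1, 2].
Therefore out = [0, 1, 2].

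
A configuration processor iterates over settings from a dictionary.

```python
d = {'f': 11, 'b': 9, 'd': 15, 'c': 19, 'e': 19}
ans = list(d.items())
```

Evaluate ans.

Step 1: d.items() returns (key, value) pairs in insertion order.
Therefore ans = [('f', 11), ('b', 9), ('d', 15), ('c', 19), ('e', 19)].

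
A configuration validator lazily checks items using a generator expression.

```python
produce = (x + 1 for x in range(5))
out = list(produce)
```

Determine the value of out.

Step 1: For each x in range(5), compute x+1:
  x=0: 0+1 = 1
  x=1: 1+1 = 2
  x=2: 2+1 = 3
  x=3: 3+1 = 4
  x=4: 4+1 = 5
Therefore out = [1, 2, 3, 4, 5].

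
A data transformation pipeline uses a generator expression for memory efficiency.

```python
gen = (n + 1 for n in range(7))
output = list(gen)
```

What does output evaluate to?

Step 1: For each n in range(7), compute n+1:
  n=0: 0+1 = 1
  n=1: 1+1 = 2
  n=2: 2+1 = 3
  n=3: 3+1 = 4
  n=4: 4+1 = 5
  n=5: 5+1 = 6
  n=6: 6+1 = 7
Therefore output = [1, 2, 3, 4, 5, 6, 7].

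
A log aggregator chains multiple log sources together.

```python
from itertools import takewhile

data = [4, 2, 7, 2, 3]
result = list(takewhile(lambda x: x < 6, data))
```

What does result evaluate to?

Step 1: takewhile stops at first element >= 6:
  4 < 6: take
  2 < 6: take
  7 >= 6: stop
Therefore result = [4, 2].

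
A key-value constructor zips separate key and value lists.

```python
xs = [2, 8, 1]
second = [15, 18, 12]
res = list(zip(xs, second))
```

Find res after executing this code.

Step 1: zip pairs elements at same index:
  Index 0: (2, 15)
  Index 1: (8, 18)
  Index 2: (1, 12)
Therefore res = [(2, 15), (8, 18), (1, 12)].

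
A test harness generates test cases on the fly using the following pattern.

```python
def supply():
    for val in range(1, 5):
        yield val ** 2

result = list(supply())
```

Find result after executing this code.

Step 1: For each val in range(1, 5), yield val**2:
  val=1: yield 1**2 = 1
  val=2: yield 2**2 = 4
  val=3: yield 3**2 = 9
  val=4: yield 4**2 = 16
Therefore result = [1, 4, 9, 16].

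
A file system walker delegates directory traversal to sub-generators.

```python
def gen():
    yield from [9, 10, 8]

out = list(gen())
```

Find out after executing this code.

Step 1: yield from delegates to the iterable, yielding each element.
Step 2: Collected values: [9, 10, 8].
Therefore out = [9, 10, 8].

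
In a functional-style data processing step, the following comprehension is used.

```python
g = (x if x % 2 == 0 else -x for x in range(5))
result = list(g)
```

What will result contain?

Step 1: For each x in range(5), yield x if even, else -x:
  x=0: even, yield 0
  x=1: odd, yield -1
  x=2: even, yield 2
  x=3: odd, yield -3
  x=4: even, yield 4
Therefore result = [0, -1, 2, -3, 4].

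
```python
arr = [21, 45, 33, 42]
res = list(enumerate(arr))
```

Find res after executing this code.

Step 1: enumerate pairs each element with its index:
  (0, 21)
  (1, 45)
  (2, 33)
  (3, 42)
Therefore res = [(0, 21), (1, 45), (2, 33), (3, 42)].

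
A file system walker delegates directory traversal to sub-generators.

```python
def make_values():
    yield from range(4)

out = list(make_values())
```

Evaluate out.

Step 1: yield from delegates to the iterable, yielding each element.
Step 2: Collected values: [0, 1, 2, 3].
Therefore out = [0, 1, 2, 3].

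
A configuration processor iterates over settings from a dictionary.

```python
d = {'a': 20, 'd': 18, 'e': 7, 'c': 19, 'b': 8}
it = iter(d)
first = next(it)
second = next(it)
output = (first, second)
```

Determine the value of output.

Step 1: iter(d) iterates over keys: ['a', 'd', 'e', 'c', 'b'].
Step 2: first = next(it) = 'a', second = next(it) = 'd'.
Therefore output = ('a', 'd').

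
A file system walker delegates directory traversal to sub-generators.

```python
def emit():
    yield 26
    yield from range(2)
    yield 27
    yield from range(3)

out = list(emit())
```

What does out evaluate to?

Step 1: Trace yields in order:
  yield 26
  yield 0
  yield 1
  yield 27
  yield 0
  yield 1
  yield 2
Therefore out = [26, 0, 1, 27, 0, 1, 2].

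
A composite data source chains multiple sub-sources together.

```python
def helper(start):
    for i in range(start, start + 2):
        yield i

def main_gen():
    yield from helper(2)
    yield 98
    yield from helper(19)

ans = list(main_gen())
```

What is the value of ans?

Step 1: main_gen() delegates to helper(2):
  yield 2
  yield 3
Step 2: yield 98
Step 3: Delegates to helper(19):
  yield 19
  yield 20
Therefore ans = [2, 3, 98, 19, 20].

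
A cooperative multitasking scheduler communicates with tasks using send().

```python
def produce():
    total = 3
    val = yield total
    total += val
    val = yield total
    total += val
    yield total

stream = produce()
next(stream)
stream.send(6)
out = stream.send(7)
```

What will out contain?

Step 1: next() -> yield total=3.
Step 2: send(6) -> val=6, total = 3+6 = 9, yield 9.
Step 3: send(7) -> val=7, total = 9+7 = 16, yield 16.
Therefore out = 16.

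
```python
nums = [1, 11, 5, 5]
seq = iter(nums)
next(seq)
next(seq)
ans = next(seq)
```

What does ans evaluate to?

Step 1: Create iterator over [1, 11, 5, 5].
Step 2: next() consumes 1.
Step 3: next() consumes 11.
Step 4: next() returns 5.
Therefore ans = 5.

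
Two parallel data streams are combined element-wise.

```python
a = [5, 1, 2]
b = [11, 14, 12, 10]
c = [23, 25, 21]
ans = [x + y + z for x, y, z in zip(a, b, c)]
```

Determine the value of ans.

Step 1: zip three lists (truncates to shortest, len=3):
  5 + 11 + 23 = 39
  1 + 14 + 25 = 40
  2 + 12 + 21 = 35
Therefore ans = [39, 40, 35].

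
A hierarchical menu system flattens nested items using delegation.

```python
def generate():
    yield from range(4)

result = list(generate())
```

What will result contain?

Step 1: yield from delegates to the iterable, yielding each element.
Step 2: Collected values: [0, 1, 2, 3].
Therefore result = [0, 1, 2, 3].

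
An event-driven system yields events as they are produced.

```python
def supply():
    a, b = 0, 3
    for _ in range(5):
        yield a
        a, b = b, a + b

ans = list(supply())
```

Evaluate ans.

Step 1: Fibonacci-like sequence starting with a=0, b=3:
  Iteration 1: yield a=0, then a,b = 3,3
  Iteration 2: yield a=3, then a,b = 3,6
  Iteration 3: yield a=3, then a,b = 6,9
  Iteration 4: yield a=6, then a,b = 9,15
  Iteration 5: yield a=9, then a,b = 15,24
Therefore ans = [0, 3, 3, 6, 9].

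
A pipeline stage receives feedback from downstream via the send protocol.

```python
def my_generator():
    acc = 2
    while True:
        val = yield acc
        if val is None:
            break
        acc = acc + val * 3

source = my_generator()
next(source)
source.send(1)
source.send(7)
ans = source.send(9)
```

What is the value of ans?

Step 1: next() -> yield acc=2.
Step 2: send(1) -> val=1, acc = 2 + 1*3 = 5, yield 5.
Step 3: send(7) -> val=7, acc = 5 + 7*3 = 26, yield 26.
Step 4: send(9) -> val=9, acc = 26 + 9*3 = 53, yield 53.
Therefore ans = 53.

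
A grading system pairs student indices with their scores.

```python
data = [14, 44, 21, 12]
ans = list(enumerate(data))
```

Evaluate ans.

Step 1: enumerate pairs each element with its index:
  (0, 14)
  (1, 44)
  (2, 21)
  (3, 12)
Therefore ans = [(0, 14), (1, 44), (2, 21), (3, 12)].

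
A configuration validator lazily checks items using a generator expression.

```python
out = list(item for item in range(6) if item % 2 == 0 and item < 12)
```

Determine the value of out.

Step 1: Filter range(6) where item % 2 == 0 and item < 12:
  item=0: both conditions met, included
  item=1: excluded (1 % 2 != 0)
  item=2: both conditions met, included
  item=3: excluded (3 % 2 != 0)
  item=4: both conditions met, included
  item=5: excluded (5 % 2 != 0)
Therefore out = [0, 2, 4].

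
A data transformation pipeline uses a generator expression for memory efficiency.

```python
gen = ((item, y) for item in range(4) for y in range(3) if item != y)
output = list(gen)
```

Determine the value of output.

Step 1: Nested generator over range(4) x range(3) where item != y:
  (0, 0): excluded (item == y)
  (0, 1): included
  (0, 2): included
  (1, 0): included
  (1, 1): excluded (item == y)
  (1, 2): included
  (2, 0): included
  (2, 1): included
  (2, 2): excluded (item == y)
  (3, 0): included
  (3, 1): included
  (3, 2): included
Therefore output = [(0, 1), (0, 2), (1, 0), (1, 2), (2, 0), (2, 1), (3, 0), (3, 1), (3, 2)].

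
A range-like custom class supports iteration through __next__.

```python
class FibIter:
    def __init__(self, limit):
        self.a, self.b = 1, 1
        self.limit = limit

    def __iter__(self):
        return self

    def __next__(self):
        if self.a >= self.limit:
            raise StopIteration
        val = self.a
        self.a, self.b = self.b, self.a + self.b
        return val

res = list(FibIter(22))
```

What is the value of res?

Step 1: Fibonacci-like sequence (a=1, b=1) until >= 22:
  Yield 1, then a,b = 1,2
  Yield 1, then a,b = 2,3
  Yield 2, then a,b = 3,5
  Yield 3, then a,b = 5,8
  Yield 5, then a,b = 8,13
  Yield 8, then a,b = 13,21
  Yield 13, then a,b = 21,34
  Yield 21, then a,b = 34,55
Step 2: 34 >= 22, stop.
Therefore res = [1, 1, 2, 3, 5, 8, 13, 21].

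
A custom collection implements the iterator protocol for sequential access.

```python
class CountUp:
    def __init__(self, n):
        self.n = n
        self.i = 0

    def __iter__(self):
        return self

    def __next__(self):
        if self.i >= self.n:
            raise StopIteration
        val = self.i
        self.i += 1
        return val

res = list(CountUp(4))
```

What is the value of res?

Step 1: CountUp(4) creates an iterator counting 0 to 3.
Step 2: list() consumes all values: [0, 1, 2, 3].
Therefore res = [0, 1, 2, 3].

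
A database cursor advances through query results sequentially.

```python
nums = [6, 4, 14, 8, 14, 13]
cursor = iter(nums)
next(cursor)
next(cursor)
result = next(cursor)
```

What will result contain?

Step 1: Create iterator over [6, 4, 14, 8, 14, 13].
Step 2: next() consumes 6.
Step 3: next() consumes 4.
Step 4: next() returns 14.
Therefore result = 14.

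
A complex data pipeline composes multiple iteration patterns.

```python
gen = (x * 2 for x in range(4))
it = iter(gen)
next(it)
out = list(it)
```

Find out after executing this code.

Step 1: Generator produces [0, 2, 4, 6].
Step 2: next(it) consumes first element (0).
Step 3: list(it) collects remaining: [2, 4, 6].
Therefore out = [2, 4, 6].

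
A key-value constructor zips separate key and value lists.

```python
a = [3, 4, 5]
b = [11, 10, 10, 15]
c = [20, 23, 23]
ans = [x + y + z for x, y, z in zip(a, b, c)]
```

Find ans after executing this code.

Step 1: zip three lists (truncates to shortest, len=3):
  3 + 11 + 20 = 34
  4 + 10 + 23 = 37
  5 + 10 + 23 = 38
Therefore ans = [34, 37, 38].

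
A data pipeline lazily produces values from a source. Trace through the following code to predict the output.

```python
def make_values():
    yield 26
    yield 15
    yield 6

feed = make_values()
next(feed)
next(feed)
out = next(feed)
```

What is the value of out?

Step 1: make_values() creates a generator.
Step 2: next(feed) yields 26 (consumed and discarded).
Step 3: next(feed) yields 15 (consumed and discarded).
Step 4: next(feed) yields 6, assigned to out.
Therefore out = 6.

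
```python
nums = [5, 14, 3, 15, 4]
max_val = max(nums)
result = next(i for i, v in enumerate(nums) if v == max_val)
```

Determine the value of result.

Step 1: max([5, 14, 3, 15, 4]) = 15.
Step 2: Find first index where value == 15:
  Index 0: 5 != 15
  Index 1: 14 != 15
  Index 2: 3 != 15
  Index 3: 15 == 15, found!
Therefore result = 3.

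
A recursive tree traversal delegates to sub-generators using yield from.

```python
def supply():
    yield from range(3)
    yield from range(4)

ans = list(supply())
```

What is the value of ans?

Step 1: Trace yields in order:
  yield 0
  yield 1
  yield 2
  yield 0
  yield 1
  yield 2
  yield 3
Therefore ans = [0, 1, 2, 0, 1, 2, 3].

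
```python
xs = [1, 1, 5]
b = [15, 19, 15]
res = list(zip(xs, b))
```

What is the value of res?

Step 1: zip pairs elements at same index:
  Index 0: (1, 15)
  Index 1: (1, 19)
  Index 2: (5, 15)
Therefore res = [(1, 15), (1, 19), (5, 15)].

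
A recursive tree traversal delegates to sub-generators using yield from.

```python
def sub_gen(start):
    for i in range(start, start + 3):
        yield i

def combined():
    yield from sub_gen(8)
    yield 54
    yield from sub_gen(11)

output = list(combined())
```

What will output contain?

Step 1: combined() delegates to sub_gen(8):
  yield 8
  yield 9
  yield 10
Step 2: yield 54
Step 3: Delegates to sub_gen(11):
  yield 11
  yield 12
  yield 13
Therefore output = [8, 9, 10, 54, 11, 12, 13].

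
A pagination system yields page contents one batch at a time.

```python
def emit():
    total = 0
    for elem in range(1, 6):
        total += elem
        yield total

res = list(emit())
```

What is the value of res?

Step 1: Generator accumulates running sum:
  elem=1: total = 1, yield 1
  elem=2: total = 3, yield 3
  elem=3: total = 6, yield 6
  elem=4: total = 10, yield 10
  elem=5: total = 15, yield 15
Therefore res = [1, 3, 6, 10, 15].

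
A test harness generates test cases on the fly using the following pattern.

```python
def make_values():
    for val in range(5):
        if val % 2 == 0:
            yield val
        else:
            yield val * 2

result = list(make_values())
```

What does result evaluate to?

Step 1: For each val in range(5), yield val if even, else val*2:
  val=0 (even): yield 0
  val=1 (odd): yield 1*2 = 2
  val=2 (even): yield 2
  val=3 (odd): yield 3*2 = 6
  val=4 (even): yield 4
Therefore result = [0, 2, 2, 6, 4].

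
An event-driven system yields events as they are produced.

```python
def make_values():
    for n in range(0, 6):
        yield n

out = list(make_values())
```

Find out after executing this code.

Step 1: The generator yields each value from range(0, 6).
Step 2: list() consumes all yields: [0, 1, 2, 3, 4, 5].
Therefore out = [0, 1, 2, 3, 4, 5].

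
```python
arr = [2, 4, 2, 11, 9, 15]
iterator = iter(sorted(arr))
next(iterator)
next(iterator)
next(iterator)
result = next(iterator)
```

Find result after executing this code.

Step 1: sorted([2, 4, 2, 11, 9, 15]) = [2, 2, 4, 9, 11, 15].
Step 2: Create iterator and skip 3 elements.
Step 3: next() returns 9.
Therefore result = 9.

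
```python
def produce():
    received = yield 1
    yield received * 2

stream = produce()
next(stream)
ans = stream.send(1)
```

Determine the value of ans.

Step 1: next(stream) advances to first yield, producing 1.
Step 2: send(1) resumes, received = 1.
Step 3: yield received * 2 = 1 * 2 = 2.
Therefore ans = 2.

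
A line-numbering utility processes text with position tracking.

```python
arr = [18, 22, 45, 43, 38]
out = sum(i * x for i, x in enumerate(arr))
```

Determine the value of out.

Step 1: Compute i * x for each (i, x) in enumerate([18, 22, 45, 43, 38]):
  i=0, x=18: 0*18 = 0
  i=1, x=22: 1*22 = 22
  i=2, x=45: 2*45 = 90
  i=3, x=43: 3*43 = 129
  i=4, x=38: 4*38 = 152
Step 2: sum = 0 + 22 + 90 + 129 + 152 = 393.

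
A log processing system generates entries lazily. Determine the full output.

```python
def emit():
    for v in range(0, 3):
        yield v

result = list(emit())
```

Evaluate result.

Step 1: The generator yields each value from range(0, 3).
Step 2: list() consumes all yields: [0, 1, 2].
Therefore result = [0, 1, 2].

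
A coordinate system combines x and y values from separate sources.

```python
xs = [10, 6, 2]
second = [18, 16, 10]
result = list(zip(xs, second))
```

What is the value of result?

Step 1: zip pairs elements at same index:
  Index 0: (10, 18)
  Index 1: (6, 16)
  Index 2: (2, 10)
Therefore result = [(10, 18), (6, 16), (2, 10)].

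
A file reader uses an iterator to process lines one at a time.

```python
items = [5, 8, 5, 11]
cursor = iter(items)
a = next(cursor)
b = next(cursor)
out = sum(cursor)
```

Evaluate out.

Step 1: Create iterator over [5, 8, 5, 11].
Step 2: a = next() = 5, b = next() = 8.
Step 3: sum() of remaining [5, 11] = 16.
Therefore out = 16.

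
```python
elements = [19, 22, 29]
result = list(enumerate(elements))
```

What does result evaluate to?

Step 1: enumerate pairs each element with its index:
  (0, 19)
  (1, 22)
  (2, 29)
Therefore result = [(0, 19), (1, 22), (2, 29)].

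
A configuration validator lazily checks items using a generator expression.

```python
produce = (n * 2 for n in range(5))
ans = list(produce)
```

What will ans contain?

Step 1: For each n in range(5), compute n*2:
  n=0: 0*2 = 0
  n=1: 1*2 = 2
  n=2: 2*2 = 4
  n=3: 3*2 = 6
  n=4: 4*2 = 8
Therefore ans = [0, 2, 4, 6, 8].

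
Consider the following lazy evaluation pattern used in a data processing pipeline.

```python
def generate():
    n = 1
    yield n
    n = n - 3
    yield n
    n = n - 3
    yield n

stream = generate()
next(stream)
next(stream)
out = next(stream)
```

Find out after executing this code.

Step 1: Trace through generator execution:
  Yield 1: n starts at 1, yield 1
  Yield 2: n = 1 - 3 = -2, yield -2
  Yield 3: n = -2 - 3 = -5, yield -5
Step 2: First next() gets 1, second next() gets the second value, third next() yields -5.
Therefore out = -5.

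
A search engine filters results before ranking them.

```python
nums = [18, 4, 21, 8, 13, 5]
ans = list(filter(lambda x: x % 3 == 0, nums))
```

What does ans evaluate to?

Step 1: Filter elements divisible by 3:
  18 % 3 = 0: kept
  4 % 3 = 1: removed
  21 % 3 = 0: kept
  8 % 3 = 2: removed
  13 % 3 = 1: removed
  5 % 3 = 2: removed
Therefore ans = [18, 21].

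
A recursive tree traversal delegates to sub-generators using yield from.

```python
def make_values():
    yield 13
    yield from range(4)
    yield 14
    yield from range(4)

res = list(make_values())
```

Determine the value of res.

Step 1: Trace yields in order:
  yield 13
  yield 0
  yield 1
  yield 2
  yield 3
  yield 14
  yield 0
  yield 1
  yield 2
  yield 3
Therefore res = [13, 0, 1, 2, 3, 14, 0, 1, 2, 3].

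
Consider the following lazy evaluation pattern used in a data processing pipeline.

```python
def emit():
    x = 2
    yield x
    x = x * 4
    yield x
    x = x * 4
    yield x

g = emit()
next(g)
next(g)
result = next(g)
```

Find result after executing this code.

Step 1: Trace through generator execution:
  Yield 1: x starts at 2, yield 2
  Yield 2: x = 2 * 4 = 8, yield 8
  Yield 3: x = 8 * 4 = 32, yield 32
Step 2: First next() gets 2, second next() gets the second value, third next() yields 32.
Therefore result = 32.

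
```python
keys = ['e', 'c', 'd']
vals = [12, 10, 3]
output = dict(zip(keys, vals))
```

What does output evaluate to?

Step 1: zip pairs keys with values:
  'e' -> 12
  'c' -> 10
  'd' -> 3
Therefore output = {'e': 12, 'c': 10, 'd': 3}.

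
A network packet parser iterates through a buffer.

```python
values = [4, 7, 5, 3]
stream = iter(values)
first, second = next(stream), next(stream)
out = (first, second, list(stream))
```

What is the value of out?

Step 1: Create iterator over [4, 7, 5, 3].
Step 2: first = 4, second = 7.
Step 3: Remaining elements: [5, 3].
Therefore out = (4, 7, [5, 3]).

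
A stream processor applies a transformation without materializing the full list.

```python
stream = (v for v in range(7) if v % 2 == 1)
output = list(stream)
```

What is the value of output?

Step 1: Filter range(7) keeping only odd values:
  v=0: even, excluded
  v=1: odd, included
  v=2: even, excluded
  v=3: odd, included
  v=4: even, excluded
  v=5: odd, included
  v=6: even, excluded
Therefore output = [1, 3, 5].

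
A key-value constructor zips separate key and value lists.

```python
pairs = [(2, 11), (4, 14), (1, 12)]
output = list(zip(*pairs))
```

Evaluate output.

Step 1: zip(*pairs) transposes: unzips [(2, 11), (4, 14), (1, 12)] into separate sequences.
Step 2: First elements: (2, 4, 1), second elements: (11, 14, 12).
Therefore output = [(2, 4, 1), (11, 14, 12)].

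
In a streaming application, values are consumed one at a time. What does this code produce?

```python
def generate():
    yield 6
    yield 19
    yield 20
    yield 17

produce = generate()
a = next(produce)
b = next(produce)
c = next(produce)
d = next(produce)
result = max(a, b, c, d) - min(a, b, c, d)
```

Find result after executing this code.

Step 1: Create generator and consume all values:
  a = next(produce) = 6
  b = next(produce) = 19
  c = next(produce) = 20
  d = next(produce) = 17
Step 2: max = 20, min = 6, result = 20 - 6 = 14.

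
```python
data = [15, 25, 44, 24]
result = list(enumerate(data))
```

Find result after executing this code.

Step 1: enumerate pairs each element with its index:
  (0, 15)
  (1, 25)
  (2, 44)
  (3, 24)
Therefore result = [(0, 15), (1, 25), (2, 44), (3, 24)].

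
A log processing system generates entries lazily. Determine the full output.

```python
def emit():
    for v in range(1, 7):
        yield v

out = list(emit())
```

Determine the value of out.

Step 1: The generator yields each value from range(1, 7).
Step 2: list() consumes all yields: [1, 2, 3, 4, 5, 6].
Therefore out = [1, 2, 3, 4, 5, 6].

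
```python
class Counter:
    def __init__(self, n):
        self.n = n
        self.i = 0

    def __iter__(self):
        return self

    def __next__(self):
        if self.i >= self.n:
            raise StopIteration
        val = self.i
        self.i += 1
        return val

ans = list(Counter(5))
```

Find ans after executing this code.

Step 1: Counter(5) creates an iterator counting 0 to 4.
Step 2: list() consumes all values: [0, 1, 2, 3, 4].
Therefore ans = [0, 1, 2, 3, 4].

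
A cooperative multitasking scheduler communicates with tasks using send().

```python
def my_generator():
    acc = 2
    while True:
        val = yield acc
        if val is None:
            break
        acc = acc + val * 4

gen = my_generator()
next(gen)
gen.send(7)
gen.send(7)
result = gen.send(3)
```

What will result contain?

Step 1: next() -> yield acc=2.
Step 2: send(7) -> val=7, acc = 2 + 7*4 = 30, yield 30.
Step 3: send(7) -> val=7, acc = 30 + 7*4 = 58, yield 58.
Step 4: send(3) -> val=3, acc = 58 + 3*4 = 70, yield 70.
Therefore result = 70.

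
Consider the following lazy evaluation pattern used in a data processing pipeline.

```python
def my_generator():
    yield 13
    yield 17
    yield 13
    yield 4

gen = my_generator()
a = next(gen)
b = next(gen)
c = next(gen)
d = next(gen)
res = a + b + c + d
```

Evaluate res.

Step 1: Create generator and consume all values:
  a = next(gen) = 13
  b = next(gen) = 17
  c = next(gen) = 13
  d = next(gen) = 4
Step 2: res = 13 + 17 + 13 + 4 = 47.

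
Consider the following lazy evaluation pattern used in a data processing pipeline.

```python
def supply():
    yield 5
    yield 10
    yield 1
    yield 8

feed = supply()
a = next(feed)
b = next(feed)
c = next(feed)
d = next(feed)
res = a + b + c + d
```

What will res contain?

Step 1: Create generator and consume all values:
  a = next(feed) = 5
  b = next(feed) = 10
  c = next(feed) = 1
  d = next(feed) = 8
Step 2: res = 5 + 10 + 1 + 8 = 24.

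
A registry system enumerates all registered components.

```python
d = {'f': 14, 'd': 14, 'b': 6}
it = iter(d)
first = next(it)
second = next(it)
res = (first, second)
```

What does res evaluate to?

Step 1: iter(d) iterates over keys: ['f', 'd', 'b'].
Step 2: first = next(it) = 'f', second = next(it) = 'd'.
Therefore res = ('f', 'd').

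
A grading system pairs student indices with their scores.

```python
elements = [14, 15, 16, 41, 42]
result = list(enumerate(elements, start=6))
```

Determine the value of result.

Step 1: enumerate with start=6:
  (6, 14)
  (7, 15)
  (8, 16)
  (9, 41)
  (10, 42)
Therefore result = [(6, 14), (7, 15), (8, 16), (9, 41), (10, 42)].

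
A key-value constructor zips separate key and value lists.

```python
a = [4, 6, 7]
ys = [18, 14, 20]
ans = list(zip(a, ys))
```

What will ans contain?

Step 1: zip pairs elements at same index:
  Index 0: (4, 18)
  Index 1: (6, 14)
  Index 2: (7, 20)
Therefore ans = [(4, 18), (6, 14), (7, 20)].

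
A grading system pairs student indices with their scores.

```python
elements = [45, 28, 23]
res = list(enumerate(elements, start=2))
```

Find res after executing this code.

Step 1: enumerate with start=2:
  (2, 45)
  (3, 28)
  (4, 23)
Therefore res = [(2, 45), (3, 28), (4, 23)].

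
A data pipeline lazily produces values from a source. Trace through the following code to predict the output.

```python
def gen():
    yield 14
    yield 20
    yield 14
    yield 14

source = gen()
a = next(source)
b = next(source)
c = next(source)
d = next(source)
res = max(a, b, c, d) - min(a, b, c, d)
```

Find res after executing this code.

Step 1: Create generator and consume all values:
  a = next(source) = 14
  b = next(source) = 20
  c = next(source) = 14
  d = next(source) = 14
Step 2: max = 20, min = 14, res = 20 - 14 = 6.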